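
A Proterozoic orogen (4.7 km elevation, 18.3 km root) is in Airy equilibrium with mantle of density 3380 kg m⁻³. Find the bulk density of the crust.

ρ_c h = (ρ_m − ρ_c) r → ρ_c (h + r) = ρ_m r → ρ_c = ρ_m r / (h + r).
ρ_c = 3380 × 18.3 km / (4.7 km + 18.3 km) = 2690 kg m⁻³.

2690 kg m⁻³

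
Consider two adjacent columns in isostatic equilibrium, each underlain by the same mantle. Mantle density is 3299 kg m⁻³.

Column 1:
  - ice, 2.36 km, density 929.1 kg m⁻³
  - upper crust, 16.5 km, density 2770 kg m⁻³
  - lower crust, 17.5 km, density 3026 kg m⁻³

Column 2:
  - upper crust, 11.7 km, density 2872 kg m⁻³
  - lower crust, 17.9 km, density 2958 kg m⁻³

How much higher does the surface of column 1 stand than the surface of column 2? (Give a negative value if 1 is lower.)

For any compensation level in the mantle, the mantle terms cancel and isostasy reduces to e = (Σt_1 − Σt_2) − (Σ(ρt)_1 − Σ(ρt)_2) / ρ_m.
Σt_1 = 36.36 km; Σt_2 = 29.6 km; Σ(ρt)_1 = 100852.676; Σ(ρt)_2 = 86550.6 (in km·kg m⁻³).
e = (36.36 − 29.6) − (100852.676 − 86550.6) / 3299 = 2.42 km.

2.42 km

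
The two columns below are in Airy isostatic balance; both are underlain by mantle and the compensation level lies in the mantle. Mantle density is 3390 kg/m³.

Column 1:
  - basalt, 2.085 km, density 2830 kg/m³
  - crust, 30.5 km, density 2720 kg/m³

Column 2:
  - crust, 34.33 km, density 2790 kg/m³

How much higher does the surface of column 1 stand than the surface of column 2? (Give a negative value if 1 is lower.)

For any compensation level in the mantle, the mantle terms cancel and isostasy reduces to e = (Σt_1 − Σt_2) − (Σ(ρt)_1 − Σ(ρt)_2) / ρ_m.
Σt_1 = 32.585 km; Σt_2 = 34.33 km; Σ(ρt)_1 = 88860.55; Σ(ρt)_2 = 95780.7 (in km·kg/m³).
e = (32.585 − 34.33) − (88860.55 − 95780.7) / 3390 = 0.296 km.

0.296 km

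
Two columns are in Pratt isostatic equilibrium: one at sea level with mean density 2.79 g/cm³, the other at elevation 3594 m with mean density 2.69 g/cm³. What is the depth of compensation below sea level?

ρ_ref D = ρ (D + h) → D (ρ_ref − ρ) = ρ h.
D = ρ h/(ρ_ref − ρ) = 2.69 × 3594 m/(2.79 − 2.69) = 96700 m.

96700 m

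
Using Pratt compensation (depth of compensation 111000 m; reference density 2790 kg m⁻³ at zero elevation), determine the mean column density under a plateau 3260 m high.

Pratt balance: ρ_ref D = ρ (D + h).
ρ = ρ_ref D/(D + h) = 2790 × 111000 m/(111000 m + 3260 m) = 2710 kg m⁻³.

2710 kg m⁻³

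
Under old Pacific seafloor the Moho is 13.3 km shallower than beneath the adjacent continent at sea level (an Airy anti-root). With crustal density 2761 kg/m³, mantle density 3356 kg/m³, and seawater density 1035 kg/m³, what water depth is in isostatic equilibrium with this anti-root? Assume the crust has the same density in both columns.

4.58 km

Replacing a thickness d of crust by seawater at the top must be balanced by replacing crust with mantle at the base: d (ρ_c − ρ_w) = a (ρ_m − ρ_c).
d = a (ρ_m − ρ_c)/(ρ_c − ρ_w) = 13.3 km × 595/1726 = 4.58 km.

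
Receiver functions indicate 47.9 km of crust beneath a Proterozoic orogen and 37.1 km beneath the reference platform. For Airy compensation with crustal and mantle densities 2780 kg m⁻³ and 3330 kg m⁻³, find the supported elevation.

1.78 km

Excess crust Δ = 47.9 km − 37.1 km = 10.8 km, split between elevation h and root r with h + r = Δ.
Airy balance ρ_c h = (ρ_m − ρ_c) r gives r = h ρ_c/(ρ_m − ρ_c), so h (1 + ρ_c/(ρ_m − ρ_c)) = Δ, i.e. h = Δ (ρ_m − ρ_c)/ρ_m.
h = 10.8 km × 550/3330 = 1.78 km.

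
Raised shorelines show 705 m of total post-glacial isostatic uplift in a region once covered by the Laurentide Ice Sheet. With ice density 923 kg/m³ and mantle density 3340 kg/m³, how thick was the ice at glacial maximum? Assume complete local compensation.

2550 m

u = t ρ_ice/ρ_m → t = u ρ_m/ρ_ice = 705 m × 3340/923 = 2550 m.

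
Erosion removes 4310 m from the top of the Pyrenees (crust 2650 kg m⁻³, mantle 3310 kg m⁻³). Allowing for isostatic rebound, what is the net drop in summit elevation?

859 m

Rebound u = e ρ_c/ρ_m = 4310 m × 2650/3310 = 3451 m.
Net surface drop = e − u = 4310 m − 3451 m = e (ρ_m − ρ_c)/ρ_m = 859 m.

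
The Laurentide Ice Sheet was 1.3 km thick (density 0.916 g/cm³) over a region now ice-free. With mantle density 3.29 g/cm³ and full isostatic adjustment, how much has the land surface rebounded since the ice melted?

Removing the load lets mantle flow back in; uplift u satisfies ρ_ice t = ρ_m u.
u = t ρ_ice/ρ_m = 1.3 km × 0.916/3.29 = 0.362 km.

0.362 km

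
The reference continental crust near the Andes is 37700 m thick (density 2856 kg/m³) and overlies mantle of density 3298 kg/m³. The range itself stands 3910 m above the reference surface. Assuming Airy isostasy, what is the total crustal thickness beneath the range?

66900 m

Root depth r = h ρ_c / (ρ_m − ρ_c) = 3910 m × 2856 / 442 = 25260 m.
Total thickness = T + h + r = 37700 m + 3910 m + 25260 m = 66900 m.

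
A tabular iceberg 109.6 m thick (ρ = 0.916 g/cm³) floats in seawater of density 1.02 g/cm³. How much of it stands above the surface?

11.2 m

Floating equilibrium: submerged depth d = t ρ_obj/ρ_fluid = 109.6 m × 0.916/1.02 = 98.43 m.
Freeboard = t − d = 109.6 m − 98.43 m = 11.2 m.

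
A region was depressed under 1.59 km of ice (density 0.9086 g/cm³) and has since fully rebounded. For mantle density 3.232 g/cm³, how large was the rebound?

0.447 km

Removing the load lets mantle flow back in; uplift u satisfies ρ_ice t = ρ_m u.
u = t ρ_ice/ρ_m = 1.59 km × 0.9086/3.232 = 0.447 km.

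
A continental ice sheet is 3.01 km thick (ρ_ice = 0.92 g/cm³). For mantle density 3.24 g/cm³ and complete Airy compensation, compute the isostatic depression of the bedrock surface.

Equating mass per unit area of the two columns: the ice load ρ_ice t is balanced by mantle displaced below, ρ_m s.
s = t ρ_ice / ρ_m = 3.01 km × 0.92/3.24 = 0.855 km.

0.855 km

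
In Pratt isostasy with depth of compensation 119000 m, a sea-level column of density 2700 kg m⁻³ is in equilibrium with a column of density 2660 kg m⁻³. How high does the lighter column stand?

ρ_ref D = ρ (D + h) → h = D (ρ_ref − ρ)/ρ.
h = 119000 m × (2700 − 2660)/2660 = 1790 m.

1790 m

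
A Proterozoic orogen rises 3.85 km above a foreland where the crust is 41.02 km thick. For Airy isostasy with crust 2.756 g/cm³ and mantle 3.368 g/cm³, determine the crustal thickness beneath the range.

62.2 km

Root depth r = h ρ_c / (ρ_m − ρ_c) = 3.85 km × 2.756 / 0.612 = 17.34 km.
Total thickness = T + h + r = 41.02 km + 3.85 km + 17.34 km = 62.2 km.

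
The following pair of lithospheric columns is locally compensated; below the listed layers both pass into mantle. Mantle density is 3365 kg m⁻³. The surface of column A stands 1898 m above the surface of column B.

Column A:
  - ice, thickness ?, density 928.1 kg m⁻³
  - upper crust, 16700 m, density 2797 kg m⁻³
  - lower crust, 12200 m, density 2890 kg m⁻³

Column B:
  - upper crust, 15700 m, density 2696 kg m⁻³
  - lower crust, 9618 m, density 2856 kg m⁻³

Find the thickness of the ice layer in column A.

2670 m

Take the compensation level at the base of the deeper column (depth z_c below the surface of column A) and equate Σ ρ_i t_i down to z_c; mantle fills any gap and the z_c terms cancel.
Column A: x×928.1 + 16700×2797 + 12200×2890 + (z_c − 28900 − x)×3365
Column B: 1898×0 + 15700×2696 + 9618×2856 + (z_c − 1898 − 25318)×3365
The z_c×3365 term appears on both sides and cancels. Collect the known terms of each column as K = Σ(ρt)_known − 3365 × (depth of known layers): K_A = 81967900 − 3365×28900 = −15280600; K_B = 69796208 − 3365×(1898 + 25318) = −21785632.
Balance: K_A − x×(3365 − 928.1) = K_B, so x = (K_A − K_B)/(3365 − 928.1) = 6505030/2436.9 = 2670 m.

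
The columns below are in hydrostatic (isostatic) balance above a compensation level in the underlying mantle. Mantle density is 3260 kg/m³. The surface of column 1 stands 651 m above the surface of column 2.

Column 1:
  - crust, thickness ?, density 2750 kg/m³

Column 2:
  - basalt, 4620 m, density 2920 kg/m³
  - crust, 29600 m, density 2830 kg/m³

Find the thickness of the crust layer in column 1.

32200 m

Take the compensation level at the base of the deeper column (depth z_c below the surface of column 1) and equate Σ ρ_i t_i down to z_c; mantle fills any gap and the z_c terms cancel.
Column 1: x×2750 + (z_c − 0 − x)×3260
Column 2: 651×0 + 4620×2920 + 29600×2830 + (z_c − 651 − 34220)×3260
The z_c×3260 term appears on both sides and cancels. Collect the known terms of each column as K = Σ(ρt)_known − 3260 × (depth of known layers): K_1 = 0 − 3260×0 = 0; K_2 = 97258400 − 3260×(651 + 34220) = −16421060.
Balance: K_1 − x×(3260 − 2750) = K_2, so x = (K_1 − K_2)/(3260 − 2750) = 16421100/510 = 32200 m.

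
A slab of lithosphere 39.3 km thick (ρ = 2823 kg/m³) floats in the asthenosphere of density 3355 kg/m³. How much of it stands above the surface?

Floating equilibrium: submerged depth d = t ρ_obj/ρ_fluid = 39.3 km × 2823/3355 = 33.07 km.
Freeboard = t − d = 39.3 km − 33.07 km = 6.23 km.

6.23 km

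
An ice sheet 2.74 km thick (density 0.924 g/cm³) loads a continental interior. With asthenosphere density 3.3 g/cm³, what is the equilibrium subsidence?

0.767 km

Balancing pressure at the compensation depth: the ice load ρ_ice t is balanced by mantle displaced below, ρ_m s.
s = t ρ_ice / ρ_m = 2.74 km × 0.924/3.3 = 0.767 km.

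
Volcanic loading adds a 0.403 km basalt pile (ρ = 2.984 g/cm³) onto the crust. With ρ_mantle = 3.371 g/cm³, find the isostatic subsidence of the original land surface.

0.357 km

Subaerial loading: s = t ρ_load / ρ_m.
s = 0.403 km × 2.984/3.371 = 0.357 km.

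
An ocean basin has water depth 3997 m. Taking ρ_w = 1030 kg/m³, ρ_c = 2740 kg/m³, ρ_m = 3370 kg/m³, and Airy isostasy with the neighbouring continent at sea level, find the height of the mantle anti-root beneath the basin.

10800 m

For local isostatic compensation: replacing crust with seawater at the top is compensated by replacing crust with mantle at the base: d (ρ_c − ρ_w) = a (ρ_m − ρ_c).
a = d (ρ_c − ρ_w)/(ρ_m − ρ_c) = 3997 m × 1710/630 = 10800 m.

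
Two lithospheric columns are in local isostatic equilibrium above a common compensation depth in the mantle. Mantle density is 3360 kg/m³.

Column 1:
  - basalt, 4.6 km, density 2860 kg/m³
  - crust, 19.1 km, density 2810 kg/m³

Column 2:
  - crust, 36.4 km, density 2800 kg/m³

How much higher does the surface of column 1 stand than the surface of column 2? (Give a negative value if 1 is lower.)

−2.26 km

For any compensation level in the mantle, the mantle terms cancel and isostasy reduces to e = (Σt_1 − Σt_2) − (Σ(ρt)_1 − Σ(ρt)_2) / ρ_m.
Σt_1 = 23.7 km; Σt_2 = 36.4 km; Σ(ρt)_1 = 66827; Σ(ρt)_2 = 101920 (in km·kg/m³).
e = (23.7 − 36.4) − (66827 − 101920) / 3360 = −2.26 km.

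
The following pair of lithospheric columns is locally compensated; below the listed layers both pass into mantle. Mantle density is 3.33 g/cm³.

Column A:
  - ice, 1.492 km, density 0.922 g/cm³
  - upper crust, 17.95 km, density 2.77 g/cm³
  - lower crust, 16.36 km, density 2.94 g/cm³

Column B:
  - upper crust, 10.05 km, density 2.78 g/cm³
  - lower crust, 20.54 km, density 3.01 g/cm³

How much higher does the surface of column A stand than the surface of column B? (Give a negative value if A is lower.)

For any compensation level in the mantle, the mantle terms cancel and isostasy reduces to e = (Σt_A − Σt_B) − (Σ(ρt)_A − Σ(ρt)_B) / ρ_m.
Σt_A = 35.802 km; Σt_B = 30.59 km; Σ(ρt)_A = 99.195524; Σ(ρt)_B = 89.7644 (in km·g/cm³).
e = (35.802 − 30.59) − (99.195524 − 89.7644) / 3.33 = 2.38 km.

2.38 km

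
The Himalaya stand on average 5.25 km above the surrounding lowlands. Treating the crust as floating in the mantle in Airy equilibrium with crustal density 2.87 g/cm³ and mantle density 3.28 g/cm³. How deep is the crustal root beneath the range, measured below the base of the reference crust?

Isostatic balance requires: the weight of the topography is balanced by the buoyancy of the root, ρ_c h = (ρ_m − ρ_c) r.
r = h · ρ_c / (ρ_m − ρ_c) = 5.25 km × 2.87 / (3.28 − 2.87) = 36.8 km.

36.8 km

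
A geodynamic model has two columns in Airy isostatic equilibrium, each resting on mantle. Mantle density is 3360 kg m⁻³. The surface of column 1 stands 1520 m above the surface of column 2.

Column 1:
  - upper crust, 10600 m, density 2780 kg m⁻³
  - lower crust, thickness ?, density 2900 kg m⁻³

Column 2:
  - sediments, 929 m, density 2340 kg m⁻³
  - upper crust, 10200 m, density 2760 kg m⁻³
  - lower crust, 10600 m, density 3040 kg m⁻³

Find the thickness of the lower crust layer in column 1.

Take the compensation level at the base of the deeper column (depth z_c below the surface of column 1) and equate Σ ρ_i t_i down to z_c; mantle fills any gap and the z_c terms cancel.
Column 1: 10600×2780 + x×2900 + (z_c − 10600 − x)×3360
Column 2: 1520×0 + 929×2340 + 10200×2760 + 10600×3040 + (z_c − 1520 − 21729)×3360
The z_c×3360 term appears on both sides and cancels. Collect the known terms of each column as K = Σ(ρt)_known − 3360 × (depth of known layers): K_1 = 29468000 − 3360×10600 = −6148000; K_2 = 62549860 − 3360×(1520 + 21729) = −15566780.
Balance: K_1 − x×(3360 − 2900) = K_2, so x = (K_1 − K_2)/(3360 − 2900) = 9418780/460 = 20500 m.

20500 m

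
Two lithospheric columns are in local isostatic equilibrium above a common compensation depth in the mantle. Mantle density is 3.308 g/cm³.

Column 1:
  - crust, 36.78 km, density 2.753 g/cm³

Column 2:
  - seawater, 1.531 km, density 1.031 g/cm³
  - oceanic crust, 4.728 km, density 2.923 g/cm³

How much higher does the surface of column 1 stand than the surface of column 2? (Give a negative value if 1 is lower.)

For any compensation level in the mantle, the mantle terms cancel and isostasy reduces to e = (Σt_1 − Σt_2) − (Σ(ρt)_1 − Σ(ρt)_2) / ρ_m.
Σt_1 = 36.78 km; Σt_2 = 6.259 km; Σ(ρt)_1 = 101.25534; Σ(ρt)_2 = 15.398405 (in km·g/cm³).
e = (36.78 − 6.259) − (101.25534 − 15.398405) / 3.308 = 4.57 km.

4.57 km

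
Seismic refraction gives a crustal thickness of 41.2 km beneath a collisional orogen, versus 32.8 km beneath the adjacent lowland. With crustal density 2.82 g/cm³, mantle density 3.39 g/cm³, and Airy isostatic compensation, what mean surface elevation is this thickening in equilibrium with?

Excess crust Δ = 41.2 km − 32.8 km = 8.4 km, split between elevation h and root r with h + r = Δ.
Airy balance ρ_c h = (ρ_m − ρ_c) r gives r = h ρ_c/(ρ_m − ρ_c), so h (1 + ρ_c/(ρ_m − ρ_c)) = Δ, i.e. h = Δ (ρ_m − ρ_c)/ρ_m.
h = 8.4 km × 0.57/3.39 = 1.41 km.

1.41 km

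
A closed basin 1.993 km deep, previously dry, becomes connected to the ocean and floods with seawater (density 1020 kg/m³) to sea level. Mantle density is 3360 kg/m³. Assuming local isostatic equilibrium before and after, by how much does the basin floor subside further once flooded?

0.869 km

After flooding the water column is d + s deep. Its weight must equal the weight of mantle displaced by the extra subsidence s: (d + s) ρ_w = s ρ_m.
s = d ρ_w / (ρ_m − ρ_w) = 1.993 km × 1020/(3360 − 1020) = 0.869 km.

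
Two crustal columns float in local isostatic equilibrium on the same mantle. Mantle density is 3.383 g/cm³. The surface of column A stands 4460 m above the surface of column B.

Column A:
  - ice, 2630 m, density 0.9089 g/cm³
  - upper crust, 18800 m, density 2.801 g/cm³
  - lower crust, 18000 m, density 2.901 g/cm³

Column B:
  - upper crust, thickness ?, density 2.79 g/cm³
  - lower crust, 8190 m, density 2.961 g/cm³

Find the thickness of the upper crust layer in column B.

Take the compensation level at the base of the deeper column (depth z_c below the surface of column A) and equate Σ ρ_i t_i down to z_c; mantle fills any gap and the z_c terms cancel.
Column A: 2630×0.9089 + 18800×2.801 + 18000×2.901 + (z_c − 39430)×3.383
Column B: 4460×0 + x×2.79 + 8190×2.961 + (z_c − 4460 − 8190 − x)×3.383
The z_c×3.383 term appears on both sides and cancels. Collect the known terms of each column as K = Σ(ρt)_known − 3.383 × (depth of known layers): K_A = 107267.207 − 3.383×39430 = −26124.483; K_B = 24250.59 − 3.383×(4460 + 8190) = −18544.36.
Balance: K_A = K_B − x×(3.383 − 2.79), so x = (K_B − K_A)/(3.383 − 2.79) = 7580.12/0.593 = 12800 m.

12800 m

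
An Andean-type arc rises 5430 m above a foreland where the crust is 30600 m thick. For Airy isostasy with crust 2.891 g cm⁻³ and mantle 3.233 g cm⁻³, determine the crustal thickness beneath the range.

Root depth r = h ρ_c / (ρ_m − ρ_c) = 5430 m × 2.891 / 0.342 = 45900 m.
Total thickness = T + h + r = 30600 m + 5430 m + 45900 m = 81900 m.

81900 m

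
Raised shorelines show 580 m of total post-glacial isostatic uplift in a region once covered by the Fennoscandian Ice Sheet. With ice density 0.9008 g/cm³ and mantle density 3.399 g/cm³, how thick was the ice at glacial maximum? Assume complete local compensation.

2190 m

u = t ρ_ice/ρ_m → t = u ρ_m/ρ_ice = 580 m × 3.399/0.9008 = 2190 m.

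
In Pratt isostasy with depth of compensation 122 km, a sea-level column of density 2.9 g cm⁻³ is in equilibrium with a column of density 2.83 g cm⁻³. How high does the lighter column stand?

3.02 km

ρ_ref D = ρ (D + h) → h = D (ρ_ref − ρ)/ρ.
h = 122 km × (2.9 − 2.83)/2.83 = 3.02 km.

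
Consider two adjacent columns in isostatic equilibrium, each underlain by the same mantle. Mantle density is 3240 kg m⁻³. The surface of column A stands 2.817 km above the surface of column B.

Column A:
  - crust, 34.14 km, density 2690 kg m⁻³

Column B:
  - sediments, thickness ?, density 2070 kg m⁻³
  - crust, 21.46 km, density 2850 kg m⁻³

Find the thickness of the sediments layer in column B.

1.09 km

Take the compensation level at the base of the deeper column (depth z_c below the surface of column A) and equate Σ ρ_i t_i down to z_c; mantle fills any gap and the z_c terms cancel.
Column A: 34.14×2690 + (z_c − 34.14)×3240
Column B: 2.817×0 + x×2070 + 21.46×2850 + (z_c − 2.817 − 21.46 − x)×3240
The z_c×3240 term appears on both sides and cancels. Collect the known terms of each column as K = Σ(ρt)_known − 3240 × (depth of known layers): K_A = 91836.6 − 3240×34.14 = −18777; K_B = 61161 − 3240×(2.817 + 21.46) = −17496.48.
Balance: K_A = K_B − x×(3240 − 2070), so x = (K_B − K_A)/(3240 − 2070) = 1280.52/1170 = 1.09 km.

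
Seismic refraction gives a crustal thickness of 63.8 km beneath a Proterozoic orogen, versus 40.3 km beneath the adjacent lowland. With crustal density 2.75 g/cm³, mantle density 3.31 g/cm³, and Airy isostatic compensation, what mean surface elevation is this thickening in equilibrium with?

3.98 km

Excess crust Δ = 63.8 km − 40.3 km = 23.5 km, split between elevation h and root r with h + r = Δ.
Airy balance ρ_c h = (ρ_m − ρ_c) r gives r = h ρ_c/(ρ_m − ρ_c), so h (1 + ρ_c/(ρ_m − ρ_c)) = Δ, i.e. h = Δ (ρ_m − ρ_c)/ρ_m.
h = 23.5 km × 0.56/3.31 = 3.98 km.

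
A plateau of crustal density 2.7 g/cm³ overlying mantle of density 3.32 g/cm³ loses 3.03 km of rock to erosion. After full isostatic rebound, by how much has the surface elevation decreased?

0.566 km

Rebound u = e ρ_c/ρ_m = 3.03 km × 2.7/3.32 = 2.464 km.
Net surface drop = e − u = 3.03 km − 2.464 km = e (ρ_m − ρ_c)/ρ_m = 0.566 km.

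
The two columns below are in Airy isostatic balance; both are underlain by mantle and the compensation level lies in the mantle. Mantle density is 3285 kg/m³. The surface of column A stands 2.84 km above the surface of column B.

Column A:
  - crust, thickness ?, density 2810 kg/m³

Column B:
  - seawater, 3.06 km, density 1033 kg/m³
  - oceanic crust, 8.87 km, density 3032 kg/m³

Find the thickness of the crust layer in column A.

Take the compensation level at the base of the deeper column (depth z_c below the surface of column A) and equate Σ ρ_i t_i down to z_c; mantle fills any gap and the z_c terms cancel.
Column A: x×2810 + (z_c − 0 − x)×3285
Column B: 2.84×0 + 3.06×1033 + 8.87×3032 + (z_c − 2.84 − 11.93)×3285
The z_c×3285 term appears on both sides and cancels. Collect the known terms of each column as K = Σ(ρt)_known − 3285 × (depth of known layers): K_A = 0 − 3285×0 = 0; K_B = 30054.82 − 3285×(2.84 + 11.93) = −18464.63.
Balance: K_A − x×(3285 − 2810) = K_B, so x = (K_A − K_B)/(3285 − 2810) = 18464.6/475 = 38.9 km.

38.9 km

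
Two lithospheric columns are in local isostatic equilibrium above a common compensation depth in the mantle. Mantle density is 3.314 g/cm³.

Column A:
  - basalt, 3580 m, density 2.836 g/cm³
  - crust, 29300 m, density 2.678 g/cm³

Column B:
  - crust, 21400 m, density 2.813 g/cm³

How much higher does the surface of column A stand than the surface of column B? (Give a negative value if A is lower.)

For any compensation level in the mantle, the mantle terms cancel and isostasy reduces to e = (Σt_A − Σt_B) − (Σ(ρt)_A − Σ(ρt)_B) / ρ_m.
Σt_A = 32880 m; Σt_B = 21400 m; Σ(ρt)_A = 88618.28; Σ(ρt)_B = 60198.2 (in m·g/cm³).
e = (32880 − 21400) − (88618.28 − 60198.2) / 3.314 = 2900 m.

2900 m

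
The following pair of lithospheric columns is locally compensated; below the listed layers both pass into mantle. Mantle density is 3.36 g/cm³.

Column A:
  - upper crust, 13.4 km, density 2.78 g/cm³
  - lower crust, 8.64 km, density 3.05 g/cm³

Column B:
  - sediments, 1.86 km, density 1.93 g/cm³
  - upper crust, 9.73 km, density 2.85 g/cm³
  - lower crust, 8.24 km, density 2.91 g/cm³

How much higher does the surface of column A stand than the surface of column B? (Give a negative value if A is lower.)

−0.262 km

For any compensation level in the mantle, the mantle terms cancel and isostasy reduces to e = (Σt_A − Σt_B) − (Σ(ρt)_A − Σ(ρt)_B) / ρ_m.
Σt_A = 22.04 km; Σt_B = 19.83 km; Σ(ρt)_A = 63.604; Σ(ρt)_B = 55.2987 (in km·g/cm³).
e = (22.04 − 19.83) − (63.604 − 55.2987) / 3.36 = −0.262 km.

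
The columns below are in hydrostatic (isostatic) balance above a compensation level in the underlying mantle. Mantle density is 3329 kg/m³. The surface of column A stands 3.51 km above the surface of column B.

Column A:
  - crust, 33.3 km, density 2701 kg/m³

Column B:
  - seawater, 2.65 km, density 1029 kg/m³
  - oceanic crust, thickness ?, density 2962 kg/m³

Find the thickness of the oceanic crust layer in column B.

Take the compensation level at the base of the deeper column (depth z_c below the surface of column A) and equate Σ ρ_i t_i down to z_c; mantle fills any gap and the z_c terms cancel.
Column A: 33.3×2701 + (z_c − 33.3)×3329
Column B: 3.51×0 + 2.65×1029 + x×2962 + (z_c − 3.51 − 2.65 − x)×3329
The z_c×3329 term appears on both sides and cancels. Collect the known terms of each column as K = Σ(ρt)_known − 3329 × (depth of known layers): K_A = 89943.3 − 3329×33.3 = −20912.4; K_B = 2726.85 − 3329×(3.51 + 2.65) = −17779.79.
Balance: K_A = K_B − x×(3329 − 2962), so x = (K_B − K_A)/(3329 − 2962) = 3132.61/367 = 8.54 km.

8.54 km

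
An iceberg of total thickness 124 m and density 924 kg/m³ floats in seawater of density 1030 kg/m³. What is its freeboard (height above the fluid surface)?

12.8 m

Floating equilibrium: submerged depth d = t ρ_obj/ρ_fluid = 124 m × 924/1030 = 111.2 m.
Freeboard = t − d = 124 m − 111.2 m = 12.8 m.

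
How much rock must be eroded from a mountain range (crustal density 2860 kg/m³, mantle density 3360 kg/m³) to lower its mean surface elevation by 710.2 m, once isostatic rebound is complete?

4770 m

Net drop Δ = e − u = e − e ρ_c/ρ_m = e (ρ_m − ρ_c)/ρ_m.
e = Δ ρ_m/(ρ_m − ρ_c) = 710.2 m × 3360/500 = 4770 m.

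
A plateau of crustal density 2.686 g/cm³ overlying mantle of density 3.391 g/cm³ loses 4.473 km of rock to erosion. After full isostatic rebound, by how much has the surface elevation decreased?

0.93 km

Rebound u = e ρ_c/ρ_m = 4.473 km × 2.686/3.391 = 3.543 km.
Net surface drop = e − u = 4.473 km − 3.543 km = e (ρ_m − ρ_c)/ρ_m = 0.93 km.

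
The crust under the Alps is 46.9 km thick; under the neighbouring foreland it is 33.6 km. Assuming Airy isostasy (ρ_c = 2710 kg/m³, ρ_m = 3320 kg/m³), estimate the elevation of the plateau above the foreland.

2.44 km

Excess crust Δ = 46.9 km − 33.6 km = 13.3 km, split between elevation h and root r with h + r = Δ.
Airy balance ρ_c h = (ρ_m − ρ_c) r gives r = h ρ_c/(ρ_m − ρ_c), so h (1 + ρ_c/(ρ_m − ρ_c)) = Δ, i.e. h = Δ (ρ_m − ρ_c)/ρ_m.
h = 13.3 km × 610/3320 = 2.44 km.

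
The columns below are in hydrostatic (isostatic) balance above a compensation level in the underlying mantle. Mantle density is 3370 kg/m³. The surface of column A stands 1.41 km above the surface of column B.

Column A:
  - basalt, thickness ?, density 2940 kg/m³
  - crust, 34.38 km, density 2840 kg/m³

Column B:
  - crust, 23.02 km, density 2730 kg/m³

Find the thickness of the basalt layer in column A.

Take the compensation level at the base of the deeper column (depth z_c below the surface of column A) and equate Σ ρ_i t_i down to z_c; mantle fills any gap and the z_c terms cancel.
Column A: x×2940 + 34.38×2840 + (z_c − 34.38 − x)×3370
Column B: 1.41×0 + 23.02×2730 + (z_c − 1.41 − 23.02)×3370
The z_c×3370 term appears on both sides and cancels. Collect the known terms of each column as K = Σ(ρt)_known − 3370 × (depth of known layers): K_A = 97639.2 − 3370×34.38 = −18221.4; K_B = 62844.6 − 3370×(1.41 + 23.02) = −19484.5.
Balance: K_A − x×(3370 − 2940) = K_B, so x = (K_A − K_B)/(3370 − 2940) = 1263.1/430 = 2.94 km.

2.94 km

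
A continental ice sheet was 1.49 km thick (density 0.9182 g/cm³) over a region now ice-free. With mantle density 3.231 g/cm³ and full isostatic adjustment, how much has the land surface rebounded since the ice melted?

Removing the load lets mantle flow back in; uplift u satisfies ρ_ice t = ρ_m u.
u = t ρ_ice/ρ_m = 1.49 km × 0.9182/3.231 = 0.423 km.

0.423 km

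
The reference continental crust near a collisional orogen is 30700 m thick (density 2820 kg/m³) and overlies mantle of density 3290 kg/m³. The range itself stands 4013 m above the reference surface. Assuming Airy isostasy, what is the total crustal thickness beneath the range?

Root depth r = h ρ_c / (ρ_m − ρ_c) = 4013 m × 2820 / 470 = 24080 m.
Total thickness = T + h + r = 30700 m + 4013 m + 24080 m = 58800 m.

58800 m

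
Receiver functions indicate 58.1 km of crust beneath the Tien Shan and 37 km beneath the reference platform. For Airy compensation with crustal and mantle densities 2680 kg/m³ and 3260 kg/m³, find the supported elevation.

Excess crust Δ = 58.1 km − 37 km = 21.1 km, split between elevation h and root r with h + r = Δ.
Airy balance ρ_c h = (ρ_m − ρ_c) r gives r = h ρ_c/(ρ_m − ρ_c), so h (1 + ρ_c/(ρ_m − ρ_c)) = Δ, i.e. h = Δ (ρ_m − ρ_c)/ρ_m.
h = 21.1 km × 580/3260 = 3.75 km.

3.75 km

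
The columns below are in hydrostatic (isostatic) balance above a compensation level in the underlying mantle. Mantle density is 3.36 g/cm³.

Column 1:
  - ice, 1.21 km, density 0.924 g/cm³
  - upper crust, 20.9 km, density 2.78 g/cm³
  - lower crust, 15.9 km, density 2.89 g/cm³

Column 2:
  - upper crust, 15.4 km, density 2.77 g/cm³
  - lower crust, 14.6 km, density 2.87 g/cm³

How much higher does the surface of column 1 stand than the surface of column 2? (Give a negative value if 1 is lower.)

1.88 km

For any compensation level in the mantle, the mantle terms cancel and isostasy reduces to e = (Σt_1 − Σt_2) − (Σ(ρt)_1 − Σ(ρt)_2) / ρ_m.
Σt_1 = 38.01 km; Σt_2 = 30 km; Σ(ρt)_1 = 105.17104; Σ(ρt)_2 = 84.56 (in km·g/cm³).
e = (38.01 − 30) − (105.17104 − 84.56) / 3.36 = 1.88 km.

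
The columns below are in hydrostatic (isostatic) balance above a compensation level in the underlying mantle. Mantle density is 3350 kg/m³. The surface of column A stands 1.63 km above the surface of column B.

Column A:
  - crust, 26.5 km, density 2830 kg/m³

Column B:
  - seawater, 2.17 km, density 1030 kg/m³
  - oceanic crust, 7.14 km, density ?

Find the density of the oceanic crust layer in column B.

Take the compensation level at the base of the deeper column (depth z_c below the surface of column A) and equate Σ ρ_i t_i down to z_c; mantle fills any gap and the z_c terms cancel.
Column A: 26.5×2830 + (z_c − 26.5)×3350
Column B: 1.63×0 + 2.17×1030 + 7.14×ρ + (z_c − 1.63 − 9.31)×3350
The z_c×3350 term appears on both sides and cancels. Collect the known terms of each column as K = Σ(ρt)_known − 3350 × (depth of known layers): K_A = 74995 − 3350×26.5 = −13780; K_B = 2235.1 − 3350×(1.63 + 9.31) = −34413.9.
Balance: K_A = K_B + 7.14×ρ, so ρ = (K_A − K_B)/7.14 = 20633.9/7.14 = 2890 kg/m³.

2890 kg/m³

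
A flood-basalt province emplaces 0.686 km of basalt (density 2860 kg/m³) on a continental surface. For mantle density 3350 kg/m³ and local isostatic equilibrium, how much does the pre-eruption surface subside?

Subaerial loading: s = t ρ_load / ρ_m.
s = 0.686 km × 2860/3350 = 0.586 km.

0.586 km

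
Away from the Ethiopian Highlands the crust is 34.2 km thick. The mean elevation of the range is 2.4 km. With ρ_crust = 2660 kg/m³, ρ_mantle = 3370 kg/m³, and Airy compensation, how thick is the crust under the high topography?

45.6 km

Root depth r = h ρ_c / (ρ_m − ρ_c) = 2.4 km × 2660 / 710 = 8.992 km.
Total thickness = T + h + r = 34.2 km + 2.4 km + 8.992 km = 45.6 km.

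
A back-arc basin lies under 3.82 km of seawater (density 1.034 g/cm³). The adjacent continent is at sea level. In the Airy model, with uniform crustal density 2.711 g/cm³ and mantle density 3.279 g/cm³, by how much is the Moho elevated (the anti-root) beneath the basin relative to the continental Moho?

For local isostatic compensation: replacing crust with seawater at the top is compensated by replacing crust with mantle at the base: d (ρ_c − ρ_w) = a (ρ_m − ρ_c).
a = d (ρ_c − ρ_w)/(ρ_m − ρ_c) = 3.82 km × 1.677/0.568 = 11.3 km.

11.3 km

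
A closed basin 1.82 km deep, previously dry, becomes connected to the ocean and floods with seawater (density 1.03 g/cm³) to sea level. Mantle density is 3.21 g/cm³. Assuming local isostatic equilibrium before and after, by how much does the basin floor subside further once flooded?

0.86 km

After flooding the water column is d + s deep. Its weight must equal the weight of mantle displaced by the extra subsidence s: (d + s) ρ_w = s ρ_m.
s = d ρ_w / (ρ_m − ρ_w) = 1.82 km × 1.03/(3.21 − 1.03) = 0.86 km.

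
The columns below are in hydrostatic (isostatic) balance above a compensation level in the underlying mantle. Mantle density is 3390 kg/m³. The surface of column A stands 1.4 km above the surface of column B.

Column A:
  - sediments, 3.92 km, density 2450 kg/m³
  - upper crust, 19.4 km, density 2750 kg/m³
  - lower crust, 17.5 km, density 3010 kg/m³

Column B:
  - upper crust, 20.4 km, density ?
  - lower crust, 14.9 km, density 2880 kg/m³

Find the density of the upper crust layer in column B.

2880 kg/m³

Take the compensation level at the base of the deeper column (depth z_c below the surface of column A) and equate Σ ρ_i t_i down to z_c; mantle fills any gap and the z_c terms cancel.
Column A: 3.92×2450 + 19.4×2750 + 17.5×3010 + (z_c − 40.82)×3390
Column B: 1.4×0 + 20.4×ρ + 14.9×2880 + (z_c − 1.4 − 35.3)×3390
The z_c×3390 term appears on both sides and cancels. Collect the known terms of each column as K = Σ(ρt)_known − 3390 × (depth of known layers): K_A = 115629 − 3390×40.82 = −22750.8; K_B = 42912 − 3390×(1.4 + 35.3) = −81501.
Balance: K_A = K_B + 20.4×ρ, so ρ = (K_A − K_B)/20.4 = 58750.2/20.4 = 2880 kg/m³.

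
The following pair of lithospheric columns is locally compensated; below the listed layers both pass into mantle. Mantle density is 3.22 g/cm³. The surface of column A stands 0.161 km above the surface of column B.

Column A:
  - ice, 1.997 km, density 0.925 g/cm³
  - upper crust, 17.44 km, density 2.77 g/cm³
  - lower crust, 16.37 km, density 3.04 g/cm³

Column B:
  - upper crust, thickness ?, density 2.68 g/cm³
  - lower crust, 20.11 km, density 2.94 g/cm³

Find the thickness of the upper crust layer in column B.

Take the compensation level at the base of the deeper column (depth z_c below the surface of column A) and equate Σ ρ_i t_i down to z_c; mantle fills any gap and the z_c terms cancel.
Column A: 1.997×0.925 + 17.44×2.77 + 16.37×3.04 + (z_c − 35.807)×3.22
Column B: 0.161×0 + x×2.68 + 20.11×2.94 + (z_c − 0.161 − 20.11 − x)×3.22
The z_c×3.22 term appears on both sides and cancels. Collect the known terms of each column as K = Σ(ρt)_known − 3.22 × (depth of known layers): K_A = 99.920825 − 3.22×35.807 = −15.377715; K_B = 59.1234 − 3.22×(0.161 + 20.11) = −6.14922.
Balance: K_A = K_B − x×(3.22 − 2.68), so x = (K_B − K_A)/(3.22 − 2.68) = 9.22849/0.54 = 17.1 km.

17.1 km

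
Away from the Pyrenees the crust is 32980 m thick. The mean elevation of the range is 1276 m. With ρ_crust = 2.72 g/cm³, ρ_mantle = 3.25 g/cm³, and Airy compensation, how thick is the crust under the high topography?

40800 m

Root depth r = h ρ_c / (ρ_m − ρ_c) = 1276 m × 2.72 / 0.53 = 6549 m.
Total thickness = T + h + r = 32980 m + 1276 m + 6549 m = 40800 m.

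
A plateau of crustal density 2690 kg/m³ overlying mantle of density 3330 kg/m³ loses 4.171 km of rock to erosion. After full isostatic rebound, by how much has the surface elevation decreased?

Rebound u = e ρ_c/ρ_m = 4.171 km × 2690/3330 = 3.369 km.
Net surface drop = e − u = 4.171 km − 3.369 km = e (ρ_m − ρ_c)/ρ_m = 0.802 km.

0.802 km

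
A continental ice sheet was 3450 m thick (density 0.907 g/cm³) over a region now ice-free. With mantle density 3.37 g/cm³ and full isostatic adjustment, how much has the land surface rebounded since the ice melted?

929 m

Removing the load lets mantle flow back in; uplift u satisfies ρ_ice t = ρ_m u.
u = t ρ_ice/ρ_m = 3450 m × 0.907/3.37 = 929 m.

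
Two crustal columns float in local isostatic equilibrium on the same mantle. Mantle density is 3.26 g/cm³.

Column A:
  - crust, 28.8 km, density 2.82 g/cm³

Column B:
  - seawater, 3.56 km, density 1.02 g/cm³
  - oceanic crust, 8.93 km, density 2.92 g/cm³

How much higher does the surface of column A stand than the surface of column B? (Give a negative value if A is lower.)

For any compensation level in the mantle, the mantle terms cancel and isostasy reduces to e = (Σt_A − Σt_B) − (Σ(ρt)_A − Σ(ρt)_B) / ρ_m.
Σt_A = 28.8 km; Σt_B = 12.49 km; Σ(ρt)_A = 81.216; Σ(ρt)_B = 29.7068 (in km·g/cm³).
e = (28.8 − 12.49) − (81.216 − 29.7068) / 3.26 = 0.51 km.

0.51 km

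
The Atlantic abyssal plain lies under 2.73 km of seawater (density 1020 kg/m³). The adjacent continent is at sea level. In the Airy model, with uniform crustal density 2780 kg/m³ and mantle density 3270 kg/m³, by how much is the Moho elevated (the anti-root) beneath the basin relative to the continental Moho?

By Archimedes' principle applied to the lithosphere: replacing crust with seawater at the top is compensated by replacing crust with mantle at the base: d (ρ_c − ρ_w) = a (ρ_m − ρ_c).
a = d (ρ_c − ρ_w)/(ρ_m − ρ_c) = 2.73 km × 1760/490 = 9.81 km.

9.81 km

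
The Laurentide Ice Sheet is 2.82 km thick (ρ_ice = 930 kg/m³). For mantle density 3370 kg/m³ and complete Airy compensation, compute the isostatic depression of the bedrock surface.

Isostatic balance requires: the ice load ρ_ice t is balanced by mantle displaced below, ρ_m s.
s = t ρ_ice / ρ_m = 2.82 km × 930/3370 = 0.778 km.

0.778 km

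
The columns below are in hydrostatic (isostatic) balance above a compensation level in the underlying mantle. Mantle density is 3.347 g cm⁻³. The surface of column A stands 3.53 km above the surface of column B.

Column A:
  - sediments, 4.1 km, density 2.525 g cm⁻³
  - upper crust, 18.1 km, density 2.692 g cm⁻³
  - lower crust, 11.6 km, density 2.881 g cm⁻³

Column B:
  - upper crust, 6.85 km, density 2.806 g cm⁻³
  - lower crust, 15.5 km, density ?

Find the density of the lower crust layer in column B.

Take the compensation level at the base of the deeper column (depth z_c below the surface of column A) and equate Σ ρ_i t_i down to z_c; mantle fills any gap and the z_c terms cancel.
Column A: 4.1×2.525 + 18.1×2.692 + 11.6×2.881 + (z_c − 33.8)×3.347
Column B: 3.53×0 + 6.85×2.806 + 15.5×ρ + (z_c − 3.53 − 22.35)×3.347
The z_c×3.347 term appears on both sides and cancels. Collect the known terms of each column as K = Σ(ρt)_known − 3.347 × (depth of known layers): K_A = 92.4973 − 3.347×33.8 = −20.6313; K_B = 19.2211 − 3.347×(3.53 + 22.35) = −67.39926.
Balance: K_A = K_B + 15.5×ρ, so ρ = (K_A − K_B)/15.5 = 46.768/15.5 = 3.02 g cm⁻³.

3.02 g cm⁻³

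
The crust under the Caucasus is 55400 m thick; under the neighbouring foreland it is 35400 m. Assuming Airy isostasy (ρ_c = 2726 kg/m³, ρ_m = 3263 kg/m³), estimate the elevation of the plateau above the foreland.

Excess crust Δ = 55400 m − 35400 m = 20000 m, split between elevation h and root r with h + r = Δ.
Airy balance ρ_c h = (ρ_m − ρ_c) r gives r = h ρ_c/(ρ_m − ρ_c), so h (1 + ρ_c/(ρ_m − ρ_c)) = Δ, i.e. h = Δ (ρ_m − ρ_c)/ρ_m.
h = 20000 m × 537/3263 = 3290 m.

3290 m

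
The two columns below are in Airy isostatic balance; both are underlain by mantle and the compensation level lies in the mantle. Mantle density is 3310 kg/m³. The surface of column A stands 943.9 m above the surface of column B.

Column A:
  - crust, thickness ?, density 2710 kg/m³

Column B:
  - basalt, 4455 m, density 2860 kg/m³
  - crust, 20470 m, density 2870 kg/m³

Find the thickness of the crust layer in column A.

23600 m

Take the compensation level at the base of the deeper column (depth z_c below the surface of column A) and equate Σ ρ_i t_i down to z_c; mantle fills any gap and the z_c terms cancel.
Column A: x×2710 + (z_c − 0 − x)×3310
Column B: 943.9×0 + 4455×2860 + 20470×2870 + (z_c − 943.9 − 24925)×3310
The z_c×3310 term appears on both sides and cancels. Collect the known terms of each column as K = Σ(ρt)_known − 3310 × (depth of known layers): K_A = 0 − 3310×0 = 0; K_B = 71490200 − 3310×(943.9 + 24925) = −14135859.
Balance: K_A − x×(3310 − 2710) = K_B, so x = (K_A − K_B)/(3310 − 2710) = 14135900/600 = 23600 m.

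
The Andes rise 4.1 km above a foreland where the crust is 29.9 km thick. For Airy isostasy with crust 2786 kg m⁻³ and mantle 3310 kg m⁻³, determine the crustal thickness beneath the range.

55.8 km

Root depth r = h ρ_c / (ρ_m − ρ_c) = 4.1 km × 2786 / 524 = 21.8 km.
Total thickness = T + h + r = 29.9 km + 4.1 km + 21.8 km = 55.8 km.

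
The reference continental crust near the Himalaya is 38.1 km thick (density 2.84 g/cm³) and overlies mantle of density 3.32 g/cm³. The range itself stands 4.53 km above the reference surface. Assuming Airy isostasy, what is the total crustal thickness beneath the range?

Root depth r = h ρ_c / (ρ_m − ρ_c) = 4.53 km × 2.84 / 0.48 = 26.8 km.
Total thickness = T + h + r = 38.1 km + 4.53 km + 26.8 km = 69.4 km.

69.4 km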